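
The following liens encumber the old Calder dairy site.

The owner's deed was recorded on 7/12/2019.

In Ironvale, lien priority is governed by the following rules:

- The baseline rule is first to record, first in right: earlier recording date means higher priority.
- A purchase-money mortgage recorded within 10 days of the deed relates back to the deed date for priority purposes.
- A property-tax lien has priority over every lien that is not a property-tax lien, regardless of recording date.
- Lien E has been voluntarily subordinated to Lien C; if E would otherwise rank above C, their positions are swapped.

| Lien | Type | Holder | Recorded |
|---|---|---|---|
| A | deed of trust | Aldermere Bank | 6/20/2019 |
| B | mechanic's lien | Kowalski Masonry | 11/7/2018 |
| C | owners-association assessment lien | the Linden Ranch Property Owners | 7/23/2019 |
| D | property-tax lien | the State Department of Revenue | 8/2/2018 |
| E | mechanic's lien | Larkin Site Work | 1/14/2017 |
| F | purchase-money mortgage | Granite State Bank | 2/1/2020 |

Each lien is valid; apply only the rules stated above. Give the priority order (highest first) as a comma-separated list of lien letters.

D, C, B, A, E, F

Effective dates: F missed the 10-day window (204 days after the deed), so its recording date stands.
As a property-tax lien, D is senior to every other lien.
Among the remaining liens, by effective date: E (1/14/2017), B (11/7/2018), A (6/20/2019), C (7/23/2019), F (2/1/2020).
E would otherwise be senior to C, so under the subordination agreement E and C exchange positions.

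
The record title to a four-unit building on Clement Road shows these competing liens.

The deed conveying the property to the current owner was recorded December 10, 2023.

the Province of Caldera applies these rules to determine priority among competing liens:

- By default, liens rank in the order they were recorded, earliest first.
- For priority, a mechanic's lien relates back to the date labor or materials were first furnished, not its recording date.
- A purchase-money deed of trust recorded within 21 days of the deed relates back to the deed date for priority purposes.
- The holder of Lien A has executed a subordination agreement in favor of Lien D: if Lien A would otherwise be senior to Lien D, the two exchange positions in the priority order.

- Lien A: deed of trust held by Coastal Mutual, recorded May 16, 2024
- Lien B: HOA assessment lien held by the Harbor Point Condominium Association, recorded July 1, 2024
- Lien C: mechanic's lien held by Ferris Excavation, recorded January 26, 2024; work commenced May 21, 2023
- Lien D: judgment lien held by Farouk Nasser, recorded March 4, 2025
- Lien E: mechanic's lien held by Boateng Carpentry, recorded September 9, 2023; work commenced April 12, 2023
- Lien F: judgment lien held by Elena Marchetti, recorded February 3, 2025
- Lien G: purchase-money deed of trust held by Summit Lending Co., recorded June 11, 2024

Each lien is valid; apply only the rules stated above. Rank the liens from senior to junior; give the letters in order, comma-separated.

First, effective dates: C relates back to May 21, 2023 (work commenced); E is treated as recorded April 12, 2023, the work-commencement date; G was recorded 184 days after the deed, outside the 21-day window, so it keeps its recording date.
By effective date, earliest first: E (April 12, 2023), C (May 21, 2023), A (May 16, 2024), G (June 11, 2024), B (July 1, 2024), F (February 3, 2025), D (March 4, 2025).
Because A would otherwise rank above D, the subordination swaps them.

E, C, D, G, B, F, A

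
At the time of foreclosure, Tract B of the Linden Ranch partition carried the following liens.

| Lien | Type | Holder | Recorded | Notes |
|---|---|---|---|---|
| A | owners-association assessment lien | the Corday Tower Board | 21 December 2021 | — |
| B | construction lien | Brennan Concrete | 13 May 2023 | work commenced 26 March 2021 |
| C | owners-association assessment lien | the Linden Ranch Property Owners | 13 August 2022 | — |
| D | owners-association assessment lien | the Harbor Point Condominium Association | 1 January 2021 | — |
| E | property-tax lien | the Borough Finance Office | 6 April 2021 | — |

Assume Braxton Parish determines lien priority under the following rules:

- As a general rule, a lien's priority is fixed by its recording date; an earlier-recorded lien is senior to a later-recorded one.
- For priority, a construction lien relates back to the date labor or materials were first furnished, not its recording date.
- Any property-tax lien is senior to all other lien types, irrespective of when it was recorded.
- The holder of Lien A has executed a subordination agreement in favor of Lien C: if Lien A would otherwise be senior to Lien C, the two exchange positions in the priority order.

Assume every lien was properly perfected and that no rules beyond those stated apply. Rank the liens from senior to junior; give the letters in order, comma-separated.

Adjusting effective dates: B relates back to 26 March 2021 (work commenced).
E is a property-tax lien and takes priority over every other lien.
The other liens, earliest effective date first: D (1 January 2021), B (26 March 2021), A (21 December 2021), C (13 August 2022).
A is senior to C before the subordination, so the two trade places.

E, D, B, C, A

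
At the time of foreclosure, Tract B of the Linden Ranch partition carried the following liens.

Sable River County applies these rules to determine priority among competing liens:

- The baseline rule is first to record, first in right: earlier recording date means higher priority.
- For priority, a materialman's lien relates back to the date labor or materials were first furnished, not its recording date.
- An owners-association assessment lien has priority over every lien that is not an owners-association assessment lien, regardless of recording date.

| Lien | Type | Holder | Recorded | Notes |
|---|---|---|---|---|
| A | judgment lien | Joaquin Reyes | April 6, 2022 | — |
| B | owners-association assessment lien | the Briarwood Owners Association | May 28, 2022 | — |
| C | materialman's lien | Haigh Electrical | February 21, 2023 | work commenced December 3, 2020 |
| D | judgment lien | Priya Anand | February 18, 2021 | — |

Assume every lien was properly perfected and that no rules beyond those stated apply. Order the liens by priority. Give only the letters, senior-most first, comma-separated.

B, C, D, A

Effective dates after the stated exceptions: C is treated as recorded December 3, 2020, the work-commencement date.
B is an owners-association assessment lien and takes priority over every other lien.
Ordering the rest by effective date: C (December 3, 2020), D (February 18, 2021), A (April 6, 2022).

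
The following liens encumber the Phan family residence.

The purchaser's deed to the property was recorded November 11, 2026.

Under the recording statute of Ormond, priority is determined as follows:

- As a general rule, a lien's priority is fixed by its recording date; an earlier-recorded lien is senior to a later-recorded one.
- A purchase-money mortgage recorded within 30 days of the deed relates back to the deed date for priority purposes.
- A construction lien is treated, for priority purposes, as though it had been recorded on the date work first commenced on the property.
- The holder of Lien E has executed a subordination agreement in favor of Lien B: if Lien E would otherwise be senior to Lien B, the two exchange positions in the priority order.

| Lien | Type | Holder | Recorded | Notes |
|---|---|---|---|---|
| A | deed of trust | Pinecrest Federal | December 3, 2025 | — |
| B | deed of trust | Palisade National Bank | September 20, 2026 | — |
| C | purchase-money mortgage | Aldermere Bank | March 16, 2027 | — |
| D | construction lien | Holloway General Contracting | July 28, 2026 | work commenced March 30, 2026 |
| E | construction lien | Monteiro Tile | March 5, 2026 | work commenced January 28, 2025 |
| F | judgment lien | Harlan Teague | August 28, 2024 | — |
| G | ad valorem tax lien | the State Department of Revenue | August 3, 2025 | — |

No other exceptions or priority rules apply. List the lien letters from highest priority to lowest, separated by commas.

First, effective dates: C was recorded 125 days after the deed, outside the 30-day window, so it keeps its recording date; D is treated as recorded March 30, 2026, the work-commencement date; E's effective date is January 28, 2025, when work began.
By effective date: F (August 28, 2024), E (January 28, 2025), G (August 3, 2025), A (December 3, 2025), D (March 30, 2026), B (September 20, 2026), C (March 16, 2027).
Because E would otherwise rank above B, the subordination swaps them.

F, B, G, A, D, E, C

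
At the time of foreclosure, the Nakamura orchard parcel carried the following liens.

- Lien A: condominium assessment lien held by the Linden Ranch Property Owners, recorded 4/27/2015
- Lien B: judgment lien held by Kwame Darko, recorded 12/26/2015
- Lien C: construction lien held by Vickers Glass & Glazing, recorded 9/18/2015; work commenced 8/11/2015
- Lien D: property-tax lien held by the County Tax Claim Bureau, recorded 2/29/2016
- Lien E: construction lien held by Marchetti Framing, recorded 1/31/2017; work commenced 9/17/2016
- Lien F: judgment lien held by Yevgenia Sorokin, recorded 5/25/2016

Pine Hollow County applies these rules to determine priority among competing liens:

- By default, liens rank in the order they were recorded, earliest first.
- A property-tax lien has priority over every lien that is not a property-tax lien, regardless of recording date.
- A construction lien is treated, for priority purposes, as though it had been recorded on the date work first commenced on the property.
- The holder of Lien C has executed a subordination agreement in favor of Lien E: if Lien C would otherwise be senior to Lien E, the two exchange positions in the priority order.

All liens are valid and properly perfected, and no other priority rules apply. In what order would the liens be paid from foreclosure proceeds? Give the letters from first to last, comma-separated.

Effective dates after the stated exceptions: C's effective date is 8/11/2015, when work began; E's effective date is 9/17/2016, when work began.
D is a property-tax lien, so it outranks all other liens regardless of date.
Among the remaining liens, by effective date: A (4/27/2015), C (8/11/2015), B (12/26/2015), F (5/25/2016), E (9/17/2016).
C would otherwise be senior to E, so under the subordination agreement C and E exchange positions.

D, A, E, B, F, C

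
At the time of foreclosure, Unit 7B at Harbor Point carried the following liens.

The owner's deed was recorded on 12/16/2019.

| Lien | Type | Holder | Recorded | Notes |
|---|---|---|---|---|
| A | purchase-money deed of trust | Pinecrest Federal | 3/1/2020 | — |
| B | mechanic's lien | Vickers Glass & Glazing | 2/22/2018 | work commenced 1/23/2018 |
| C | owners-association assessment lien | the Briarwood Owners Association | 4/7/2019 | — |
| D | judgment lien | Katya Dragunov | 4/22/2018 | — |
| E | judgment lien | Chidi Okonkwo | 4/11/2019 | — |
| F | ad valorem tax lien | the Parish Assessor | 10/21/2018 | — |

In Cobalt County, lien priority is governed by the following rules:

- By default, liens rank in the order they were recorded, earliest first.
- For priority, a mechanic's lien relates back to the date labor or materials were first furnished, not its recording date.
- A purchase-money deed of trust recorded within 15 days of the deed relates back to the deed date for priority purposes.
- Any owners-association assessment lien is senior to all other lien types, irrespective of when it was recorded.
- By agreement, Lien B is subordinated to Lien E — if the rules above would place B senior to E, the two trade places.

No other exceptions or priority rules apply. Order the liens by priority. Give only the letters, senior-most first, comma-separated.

Adjusting effective dates: A was recorded 76 days after the deed — beyond 15 days — so no relation-back applies; B is treated as recorded 1/23/2018, the work-commencement date.
C, as an owners-association assessment lien, has superpriority and ranks first.
Ordering the rest by effective date: B (1/23/2018), D (4/22/2018), F (10/21/2018), E (4/11/2019), A (3/1/2020).
B would otherwise be senior to E, so under the subordination agreement B and E exchange positions.

C, E, D, F, B, A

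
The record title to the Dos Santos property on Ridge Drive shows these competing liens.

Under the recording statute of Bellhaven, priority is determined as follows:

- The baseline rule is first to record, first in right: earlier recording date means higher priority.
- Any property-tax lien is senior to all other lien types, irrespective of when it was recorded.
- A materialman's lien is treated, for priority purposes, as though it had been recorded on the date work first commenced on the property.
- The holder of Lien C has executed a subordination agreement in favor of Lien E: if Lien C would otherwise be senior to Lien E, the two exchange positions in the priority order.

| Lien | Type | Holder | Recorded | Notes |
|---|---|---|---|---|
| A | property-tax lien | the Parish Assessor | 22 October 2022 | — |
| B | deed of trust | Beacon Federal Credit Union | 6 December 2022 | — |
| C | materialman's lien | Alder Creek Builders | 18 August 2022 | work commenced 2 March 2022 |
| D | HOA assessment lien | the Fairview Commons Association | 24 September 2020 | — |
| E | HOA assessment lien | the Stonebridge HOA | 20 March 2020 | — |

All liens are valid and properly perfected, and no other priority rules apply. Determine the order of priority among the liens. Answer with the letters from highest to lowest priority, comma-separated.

A, E, D, C, B

Adjusting effective dates: C is treated as recorded 2 March 2022, the work-commencement date.
A is a property-tax lien, so it outranks all other liens regardless of date.
The other liens, earliest effective date first: E (20 March 2020), D (24 September 2020), C (2 March 2022), B (6 December 2022).
Since C is not senior to E, the subordination leaves the order unchanged.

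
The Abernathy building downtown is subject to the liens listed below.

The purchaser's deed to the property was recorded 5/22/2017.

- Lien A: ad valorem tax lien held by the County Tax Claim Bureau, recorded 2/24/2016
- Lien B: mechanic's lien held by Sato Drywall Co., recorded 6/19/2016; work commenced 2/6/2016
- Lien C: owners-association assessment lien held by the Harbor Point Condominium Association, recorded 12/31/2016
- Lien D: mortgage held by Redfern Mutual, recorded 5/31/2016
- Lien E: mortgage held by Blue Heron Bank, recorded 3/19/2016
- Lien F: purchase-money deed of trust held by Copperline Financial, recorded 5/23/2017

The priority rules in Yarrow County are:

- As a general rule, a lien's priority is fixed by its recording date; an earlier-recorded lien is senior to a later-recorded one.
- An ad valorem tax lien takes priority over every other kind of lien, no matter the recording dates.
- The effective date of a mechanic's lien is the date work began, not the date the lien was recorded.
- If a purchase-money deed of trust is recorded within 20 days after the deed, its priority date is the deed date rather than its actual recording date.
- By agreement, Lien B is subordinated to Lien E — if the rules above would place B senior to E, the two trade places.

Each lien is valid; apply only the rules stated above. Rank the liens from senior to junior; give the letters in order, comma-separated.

Adjusting effective dates: B relates back to 2/6/2016 (work commenced); F's effective date is the deed date, 5/22/2017.
A, as an ad valorem tax lien, has superpriority and ranks first.
Remaining liens by effective date: B (2/6/2016), E (3/19/2016), D (5/31/2016), C (12/31/2016), F (5/22/2017).
The subordination applies — B was senior to E — so B and E swap.

A, E, B, D, C, F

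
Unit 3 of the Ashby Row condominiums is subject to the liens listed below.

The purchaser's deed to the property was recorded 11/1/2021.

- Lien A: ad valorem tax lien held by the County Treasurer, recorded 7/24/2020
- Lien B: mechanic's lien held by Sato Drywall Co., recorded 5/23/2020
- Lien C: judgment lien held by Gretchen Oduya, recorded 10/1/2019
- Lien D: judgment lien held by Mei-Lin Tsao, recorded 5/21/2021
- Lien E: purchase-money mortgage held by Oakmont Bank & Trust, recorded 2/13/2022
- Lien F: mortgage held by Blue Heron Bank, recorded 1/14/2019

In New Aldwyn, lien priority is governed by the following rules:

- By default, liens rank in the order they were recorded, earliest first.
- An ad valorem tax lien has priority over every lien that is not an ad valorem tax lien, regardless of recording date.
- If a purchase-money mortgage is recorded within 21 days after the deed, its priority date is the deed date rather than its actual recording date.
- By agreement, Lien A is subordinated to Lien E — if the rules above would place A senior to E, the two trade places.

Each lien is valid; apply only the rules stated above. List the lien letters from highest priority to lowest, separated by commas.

Effective dates: E was recorded 104 days after the deed, outside the 21-day window, so it keeps its recording date.
A is an ad valorem tax lien, so it outranks all other liens regardless of date.
Ordering the rest by effective date: F (1/14/2019), C (10/1/2019), B (5/23/2020), D (5/21/2021), E (2/13/2022).
A is senior to E before the subordination, so the two trade places.

E, F, C, B, D, A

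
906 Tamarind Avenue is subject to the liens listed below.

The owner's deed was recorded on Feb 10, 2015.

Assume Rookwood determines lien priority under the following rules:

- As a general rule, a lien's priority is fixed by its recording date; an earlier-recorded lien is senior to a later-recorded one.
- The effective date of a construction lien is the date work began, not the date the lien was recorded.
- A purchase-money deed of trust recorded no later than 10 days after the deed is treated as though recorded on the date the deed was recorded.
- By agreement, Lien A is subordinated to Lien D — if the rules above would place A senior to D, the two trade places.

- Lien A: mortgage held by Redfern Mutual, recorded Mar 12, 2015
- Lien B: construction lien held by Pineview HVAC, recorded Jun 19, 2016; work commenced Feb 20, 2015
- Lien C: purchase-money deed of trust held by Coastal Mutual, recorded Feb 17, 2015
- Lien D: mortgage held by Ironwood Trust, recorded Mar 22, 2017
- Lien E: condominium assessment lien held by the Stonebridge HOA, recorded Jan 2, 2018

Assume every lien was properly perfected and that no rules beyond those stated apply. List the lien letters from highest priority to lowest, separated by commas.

C, B, D, A, E

First, effective dates: B is treated as recorded Feb 20, 2015, the work-commencement date; C's effective date is the deed date, Feb 10, 2015.
By effective date, earliest first: C (Feb 10, 2015), B (Feb 20, 2015), A (Mar 12, 2015), D (Mar 22, 2017), E (Jan 2, 2018).
The subordination applies — A was senior to D — so A and D swap.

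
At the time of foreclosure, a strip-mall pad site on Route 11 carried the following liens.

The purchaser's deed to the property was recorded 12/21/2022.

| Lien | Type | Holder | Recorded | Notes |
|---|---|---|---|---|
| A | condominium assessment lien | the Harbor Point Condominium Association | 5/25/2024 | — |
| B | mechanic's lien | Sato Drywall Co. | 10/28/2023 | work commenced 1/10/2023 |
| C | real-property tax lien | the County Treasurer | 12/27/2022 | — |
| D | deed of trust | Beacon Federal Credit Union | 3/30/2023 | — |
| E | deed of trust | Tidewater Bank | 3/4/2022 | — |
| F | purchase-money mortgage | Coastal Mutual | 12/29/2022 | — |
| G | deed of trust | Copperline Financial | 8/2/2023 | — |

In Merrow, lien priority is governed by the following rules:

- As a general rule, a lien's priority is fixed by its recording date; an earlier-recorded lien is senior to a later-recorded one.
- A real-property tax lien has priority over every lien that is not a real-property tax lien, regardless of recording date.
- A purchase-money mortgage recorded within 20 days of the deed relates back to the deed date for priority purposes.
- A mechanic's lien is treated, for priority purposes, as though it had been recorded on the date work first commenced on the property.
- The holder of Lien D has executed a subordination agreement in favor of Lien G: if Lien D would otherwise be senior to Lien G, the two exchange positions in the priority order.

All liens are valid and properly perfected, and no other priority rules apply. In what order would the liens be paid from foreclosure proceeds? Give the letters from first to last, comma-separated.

C, E, F, B, G, D, A

Effective dates after the stated exceptions: B is treated as recorded 1/10/2023, the work-commencement date; F was recorded within the 20-day window, so its effective date is the deed date 12/21/2022.
C is a real-property tax lien and takes priority over every other lien.
Among the remaining liens, by effective date: E (3/4/2022), F (12/21/2022), B (1/10/2023), D (3/30/2023), G (8/2/2023), A (5/25/2024).
Because D would otherwise rank above G, the subordination swaps them.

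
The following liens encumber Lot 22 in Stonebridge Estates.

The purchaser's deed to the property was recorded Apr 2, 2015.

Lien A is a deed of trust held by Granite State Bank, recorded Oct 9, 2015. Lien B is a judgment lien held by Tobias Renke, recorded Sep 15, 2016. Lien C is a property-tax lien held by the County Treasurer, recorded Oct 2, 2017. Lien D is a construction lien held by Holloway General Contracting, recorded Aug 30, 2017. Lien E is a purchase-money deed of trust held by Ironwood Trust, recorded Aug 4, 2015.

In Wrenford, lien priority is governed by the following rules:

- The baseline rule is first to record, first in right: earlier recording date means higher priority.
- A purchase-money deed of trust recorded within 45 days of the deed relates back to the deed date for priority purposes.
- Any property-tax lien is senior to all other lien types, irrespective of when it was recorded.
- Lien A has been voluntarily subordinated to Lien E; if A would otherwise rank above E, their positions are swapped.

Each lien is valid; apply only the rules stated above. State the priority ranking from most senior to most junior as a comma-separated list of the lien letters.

C, E, A, B, D

Adjusting effective dates: E missed the 45-day window (124 days after the deed), so its recording date stands.
C is a property-tax lien and takes priority over every other lien.
Among the remaining liens, by effective date: E (Aug 4, 2015), A (Oct 9, 2015), B (Sep 15, 2016), D (Aug 30, 2017).
Since A is not senior to E, the subordination leaves the order unchanged.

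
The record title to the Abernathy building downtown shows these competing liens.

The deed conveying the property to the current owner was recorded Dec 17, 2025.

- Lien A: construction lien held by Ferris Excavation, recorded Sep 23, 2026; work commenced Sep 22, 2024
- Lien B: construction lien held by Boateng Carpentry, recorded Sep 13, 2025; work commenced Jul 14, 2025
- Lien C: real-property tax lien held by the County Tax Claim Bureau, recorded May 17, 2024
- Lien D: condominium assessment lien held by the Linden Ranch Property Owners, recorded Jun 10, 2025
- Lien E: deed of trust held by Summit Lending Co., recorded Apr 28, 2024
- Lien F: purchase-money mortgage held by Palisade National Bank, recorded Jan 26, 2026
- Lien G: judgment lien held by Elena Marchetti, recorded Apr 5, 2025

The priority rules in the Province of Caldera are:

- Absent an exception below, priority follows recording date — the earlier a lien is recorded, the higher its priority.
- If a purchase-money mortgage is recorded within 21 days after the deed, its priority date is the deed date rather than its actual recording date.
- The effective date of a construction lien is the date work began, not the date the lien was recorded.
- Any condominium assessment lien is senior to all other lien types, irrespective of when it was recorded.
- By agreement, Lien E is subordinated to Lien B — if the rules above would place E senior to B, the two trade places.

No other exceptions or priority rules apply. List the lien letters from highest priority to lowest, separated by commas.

Effective dates: A relates back to Sep 22, 2024 (work commenced); B's effective date is Jul 14, 2025, when work began; F was recorded 40 days after the deed — beyond 21 days — so no relation-back applies.
As a condominium assessment lien, D is senior to every other lien.
The other liens, earliest effective date first: E (Apr 28, 2024), C (May 17, 2024), A (Sep 22, 2024), G (Apr 5, 2025), B (Jul 14, 2025), F (Jan 26, 2026).
Because E would otherwise rank above B, the subordination swaps them.

D, B, C, A, G, E, F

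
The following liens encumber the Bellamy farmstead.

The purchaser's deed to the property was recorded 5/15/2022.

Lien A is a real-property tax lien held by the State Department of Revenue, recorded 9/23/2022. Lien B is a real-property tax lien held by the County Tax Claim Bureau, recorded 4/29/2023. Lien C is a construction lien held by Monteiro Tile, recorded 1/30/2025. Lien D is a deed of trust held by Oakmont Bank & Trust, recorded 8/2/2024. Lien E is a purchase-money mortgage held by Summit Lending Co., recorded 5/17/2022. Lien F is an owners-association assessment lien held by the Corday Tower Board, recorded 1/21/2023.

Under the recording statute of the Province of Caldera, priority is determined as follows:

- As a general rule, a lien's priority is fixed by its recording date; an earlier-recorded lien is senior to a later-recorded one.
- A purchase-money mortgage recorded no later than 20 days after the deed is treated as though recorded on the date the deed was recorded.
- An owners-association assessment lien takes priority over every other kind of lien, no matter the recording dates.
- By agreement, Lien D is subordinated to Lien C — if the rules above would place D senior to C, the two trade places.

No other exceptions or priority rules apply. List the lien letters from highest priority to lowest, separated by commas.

Adjusting effective dates: E relates back to the deed date 5/15/2022.
F, as an owners-association assessment lien, has superpriority and ranks first.
Among the remaining liens, by effective date: E (5/15/2022), A (9/23/2022), B (4/29/2023), D (8/2/2024), C (1/30/2025).
Because D would otherwise rank above C, the subordination swaps them.

F, E, A, B, C, D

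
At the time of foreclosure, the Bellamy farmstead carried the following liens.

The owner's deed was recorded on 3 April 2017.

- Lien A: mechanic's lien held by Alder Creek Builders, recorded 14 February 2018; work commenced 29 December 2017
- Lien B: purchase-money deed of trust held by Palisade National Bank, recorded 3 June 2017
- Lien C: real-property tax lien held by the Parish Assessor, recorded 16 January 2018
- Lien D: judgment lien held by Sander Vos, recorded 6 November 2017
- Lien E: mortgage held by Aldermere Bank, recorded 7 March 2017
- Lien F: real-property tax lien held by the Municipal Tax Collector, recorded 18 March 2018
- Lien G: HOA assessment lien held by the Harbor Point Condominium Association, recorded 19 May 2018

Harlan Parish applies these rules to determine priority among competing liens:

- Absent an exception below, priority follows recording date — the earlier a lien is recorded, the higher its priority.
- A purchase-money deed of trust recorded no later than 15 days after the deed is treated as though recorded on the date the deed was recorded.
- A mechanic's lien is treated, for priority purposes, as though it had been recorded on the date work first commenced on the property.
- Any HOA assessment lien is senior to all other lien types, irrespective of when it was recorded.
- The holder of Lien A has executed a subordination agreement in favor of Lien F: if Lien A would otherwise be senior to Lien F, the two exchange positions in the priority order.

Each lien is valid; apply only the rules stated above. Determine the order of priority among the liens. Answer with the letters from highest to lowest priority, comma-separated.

First, effective dates: A relates back to 29 December 2017 (work commenced); B missed the 15-day window (61 days after the deed), so its recording date stands.
G is an HOA assessment lien and takes priority over every other lien.
Ordering the rest by effective date: E (7 March 2017), B (3 June 2017), D (6 November 2017), A (29 December 2017), C (16 January 2018), F (18 March 2018).
A is senior to F before the subordination, so the two trade places.

G, E, B, D, F, C, A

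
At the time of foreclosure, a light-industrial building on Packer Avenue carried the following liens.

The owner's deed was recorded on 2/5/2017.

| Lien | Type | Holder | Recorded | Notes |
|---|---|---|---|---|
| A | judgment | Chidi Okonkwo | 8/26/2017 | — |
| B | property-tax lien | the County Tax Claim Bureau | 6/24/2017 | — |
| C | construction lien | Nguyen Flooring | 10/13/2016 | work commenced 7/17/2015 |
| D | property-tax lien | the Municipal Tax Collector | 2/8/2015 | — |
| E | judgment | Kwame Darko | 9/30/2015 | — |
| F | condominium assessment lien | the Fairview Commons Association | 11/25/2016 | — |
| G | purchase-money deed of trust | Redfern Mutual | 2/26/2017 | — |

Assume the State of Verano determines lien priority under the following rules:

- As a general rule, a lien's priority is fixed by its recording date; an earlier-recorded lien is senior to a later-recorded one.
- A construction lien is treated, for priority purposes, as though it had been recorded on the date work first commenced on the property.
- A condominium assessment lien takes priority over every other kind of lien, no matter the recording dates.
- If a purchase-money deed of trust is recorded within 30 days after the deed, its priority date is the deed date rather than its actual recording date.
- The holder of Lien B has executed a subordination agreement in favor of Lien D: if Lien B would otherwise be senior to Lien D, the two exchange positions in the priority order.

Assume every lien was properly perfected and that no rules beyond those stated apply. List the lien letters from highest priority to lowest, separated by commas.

F, D, C, E, G, B, A

Adjusting effective dates: C is treated as recorded 7/17/2015, the work-commencement date; G's effective date is the deed date, 2/5/2017.
F is a condominium assessment lien, so it outranks all other liens regardless of date.
The other liens, earliest effective date first: D (2/8/2015), C (7/17/2015), E (9/30/2015), G (2/5/2017), B (6/24/2017), A (8/26/2017).
Since B is not senior to D, the subordination leaves the order unchanged.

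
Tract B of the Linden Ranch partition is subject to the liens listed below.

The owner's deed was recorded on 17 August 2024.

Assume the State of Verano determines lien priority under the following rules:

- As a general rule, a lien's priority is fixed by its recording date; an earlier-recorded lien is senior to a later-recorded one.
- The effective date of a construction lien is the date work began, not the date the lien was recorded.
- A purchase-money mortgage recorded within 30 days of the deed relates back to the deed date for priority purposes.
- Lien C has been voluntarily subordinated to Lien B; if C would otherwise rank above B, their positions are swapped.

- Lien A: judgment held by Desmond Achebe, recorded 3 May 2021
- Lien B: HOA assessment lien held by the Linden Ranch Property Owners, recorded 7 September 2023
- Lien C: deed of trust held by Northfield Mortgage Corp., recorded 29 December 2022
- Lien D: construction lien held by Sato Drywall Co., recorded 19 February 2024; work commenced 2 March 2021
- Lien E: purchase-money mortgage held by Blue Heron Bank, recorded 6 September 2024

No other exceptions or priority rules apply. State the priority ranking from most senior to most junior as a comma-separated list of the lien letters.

D, A, B, C, E

Effective dates after the stated exceptions: D's effective date is 2 March 2021, when work began; E's effective date is the deed date, 17 August 2024.
Sorted by effective date: D (2 March 2021), A (3 May 2021), C (29 December 2022), B (7 September 2023), E (17 August 2024).
C would otherwise be senior to B, so under the subordination agreement C and B exchange positions.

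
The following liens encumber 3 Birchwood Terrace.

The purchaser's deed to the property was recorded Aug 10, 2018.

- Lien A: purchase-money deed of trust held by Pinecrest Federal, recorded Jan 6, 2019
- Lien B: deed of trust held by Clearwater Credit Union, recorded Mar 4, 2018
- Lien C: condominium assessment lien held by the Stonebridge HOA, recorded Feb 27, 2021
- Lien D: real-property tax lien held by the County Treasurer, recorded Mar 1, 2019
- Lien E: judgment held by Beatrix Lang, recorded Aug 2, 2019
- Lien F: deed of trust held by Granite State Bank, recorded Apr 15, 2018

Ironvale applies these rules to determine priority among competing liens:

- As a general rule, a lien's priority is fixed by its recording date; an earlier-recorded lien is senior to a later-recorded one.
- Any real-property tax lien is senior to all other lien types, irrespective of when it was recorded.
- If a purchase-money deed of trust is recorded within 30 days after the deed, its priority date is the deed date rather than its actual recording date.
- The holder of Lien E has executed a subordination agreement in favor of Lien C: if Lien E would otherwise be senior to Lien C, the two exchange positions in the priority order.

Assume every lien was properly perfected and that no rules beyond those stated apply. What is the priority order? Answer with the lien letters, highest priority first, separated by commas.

D, B, F, A, C, E

Effective dates after the stated exceptions: A was recorded 149 days after the deed — beyond 30 days — so no relation-back applies.
D is a real-property tax lien and takes priority over every other lien.
Among the remaining liens, by effective date: B (Mar 4, 2018), F (Apr 15, 2018), A (Jan 6, 2019), E (Aug 2, 2019), C (Feb 27, 2021).
E would otherwise be senior to C, so under the subordination agreement E and C exchange positions.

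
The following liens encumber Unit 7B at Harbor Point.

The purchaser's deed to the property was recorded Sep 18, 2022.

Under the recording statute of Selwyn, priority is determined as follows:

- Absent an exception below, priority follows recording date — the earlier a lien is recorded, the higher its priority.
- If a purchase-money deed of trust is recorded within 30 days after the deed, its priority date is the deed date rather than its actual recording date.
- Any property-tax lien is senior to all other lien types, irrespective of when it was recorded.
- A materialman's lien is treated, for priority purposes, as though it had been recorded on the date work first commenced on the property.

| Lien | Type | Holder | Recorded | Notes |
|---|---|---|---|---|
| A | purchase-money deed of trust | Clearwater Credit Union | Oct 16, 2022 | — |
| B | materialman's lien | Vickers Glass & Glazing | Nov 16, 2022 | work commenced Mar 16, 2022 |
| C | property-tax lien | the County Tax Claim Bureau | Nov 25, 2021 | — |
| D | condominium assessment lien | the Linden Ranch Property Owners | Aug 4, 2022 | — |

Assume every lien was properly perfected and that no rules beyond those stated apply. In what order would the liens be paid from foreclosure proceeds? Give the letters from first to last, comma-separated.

C, B, D, A

Adjusting effective dates: A relates back to the deed date Sep 18, 2022; B's effective date is Mar 16, 2022, when work began.
C is a property-tax lien, so it outranks all other liens regardless of date.
Ordering the rest by effective date: B (Mar 16, 2022), D (Aug 4, 2022), A (Sep 18, 2022).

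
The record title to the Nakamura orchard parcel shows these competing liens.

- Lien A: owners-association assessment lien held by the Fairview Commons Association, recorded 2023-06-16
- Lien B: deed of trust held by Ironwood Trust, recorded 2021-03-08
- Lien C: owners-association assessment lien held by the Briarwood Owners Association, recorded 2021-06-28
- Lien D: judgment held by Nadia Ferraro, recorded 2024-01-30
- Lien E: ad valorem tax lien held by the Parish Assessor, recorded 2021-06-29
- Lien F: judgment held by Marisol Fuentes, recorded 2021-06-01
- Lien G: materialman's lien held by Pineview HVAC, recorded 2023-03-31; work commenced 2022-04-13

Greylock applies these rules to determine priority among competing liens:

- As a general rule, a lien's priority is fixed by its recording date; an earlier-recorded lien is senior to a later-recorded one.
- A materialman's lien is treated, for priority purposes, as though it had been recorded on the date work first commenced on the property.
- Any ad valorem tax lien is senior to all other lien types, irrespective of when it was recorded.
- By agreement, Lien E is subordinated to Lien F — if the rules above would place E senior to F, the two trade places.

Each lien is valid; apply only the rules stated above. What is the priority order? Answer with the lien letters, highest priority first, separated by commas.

First, effective dates: G's effective date is 2022-04-13, when work began.
As an ad valorem tax lien, E is senior to every other lien.
The other liens, earliest effective date first: B (2021-03-08), F (2021-06-01), C (2021-06-28), G (2022-04-13), A (2023-06-16), D (2024-01-30).
Because E would otherwise rank above F, the subordination swaps them.

F, B, E, C, G, A, D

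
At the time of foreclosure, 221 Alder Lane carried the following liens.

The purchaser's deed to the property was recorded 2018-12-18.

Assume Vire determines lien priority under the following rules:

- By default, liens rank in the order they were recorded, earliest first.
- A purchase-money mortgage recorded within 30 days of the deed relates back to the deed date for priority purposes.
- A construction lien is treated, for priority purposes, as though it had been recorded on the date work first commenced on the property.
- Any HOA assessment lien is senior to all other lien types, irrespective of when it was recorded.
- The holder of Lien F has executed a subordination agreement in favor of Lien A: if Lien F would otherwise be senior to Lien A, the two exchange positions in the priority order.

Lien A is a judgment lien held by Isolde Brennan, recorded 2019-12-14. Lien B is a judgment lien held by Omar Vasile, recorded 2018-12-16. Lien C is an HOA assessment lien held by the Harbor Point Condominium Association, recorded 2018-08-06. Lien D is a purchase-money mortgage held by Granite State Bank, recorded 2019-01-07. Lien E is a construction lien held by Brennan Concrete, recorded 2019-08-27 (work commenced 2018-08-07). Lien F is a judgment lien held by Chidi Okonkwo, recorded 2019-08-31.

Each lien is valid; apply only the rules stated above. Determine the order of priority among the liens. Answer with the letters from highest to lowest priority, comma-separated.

C, E, B, D, A, F

Effective dates after the stated exceptions: D's effective date is the deed date, 2018-12-18; E relates back to 2018-08-07 (work commenced).
As an HOA assessment lien, C is senior to every other lien.
Among the remaining liens, by effective date: E (2018-08-07), B (2018-12-16), D (2018-12-18), F (2019-08-31), A (2019-12-14).
F would otherwise be senior to A, so under the subordination agreement F and A exchange positions.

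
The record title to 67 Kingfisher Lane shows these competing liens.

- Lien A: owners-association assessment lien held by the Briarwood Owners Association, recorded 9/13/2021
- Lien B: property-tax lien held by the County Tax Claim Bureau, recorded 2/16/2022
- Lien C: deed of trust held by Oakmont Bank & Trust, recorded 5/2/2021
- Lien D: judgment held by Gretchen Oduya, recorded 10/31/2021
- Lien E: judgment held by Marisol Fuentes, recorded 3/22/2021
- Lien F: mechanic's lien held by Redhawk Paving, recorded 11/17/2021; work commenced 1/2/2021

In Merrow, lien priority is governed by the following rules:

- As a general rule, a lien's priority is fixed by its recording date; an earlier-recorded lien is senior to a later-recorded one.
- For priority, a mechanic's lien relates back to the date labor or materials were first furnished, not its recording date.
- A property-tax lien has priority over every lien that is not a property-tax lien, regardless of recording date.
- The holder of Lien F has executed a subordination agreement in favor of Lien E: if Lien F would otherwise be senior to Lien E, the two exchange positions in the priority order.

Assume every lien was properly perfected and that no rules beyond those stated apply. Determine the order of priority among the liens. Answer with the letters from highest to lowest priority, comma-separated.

B, E, F, C, A, D

Effective dates after the stated exceptions: F's effective date is 1/2/2021, when work began.
B is a property-tax lien, so it outranks all other liens regardless of date.
Remaining liens by effective date: F (1/2/2021), E (3/22/2021), C (5/2/2021), A (9/13/2021), D (10/31/2021).
F would otherwise be senior to E, so under the subordination agreement F and E exchange positions.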